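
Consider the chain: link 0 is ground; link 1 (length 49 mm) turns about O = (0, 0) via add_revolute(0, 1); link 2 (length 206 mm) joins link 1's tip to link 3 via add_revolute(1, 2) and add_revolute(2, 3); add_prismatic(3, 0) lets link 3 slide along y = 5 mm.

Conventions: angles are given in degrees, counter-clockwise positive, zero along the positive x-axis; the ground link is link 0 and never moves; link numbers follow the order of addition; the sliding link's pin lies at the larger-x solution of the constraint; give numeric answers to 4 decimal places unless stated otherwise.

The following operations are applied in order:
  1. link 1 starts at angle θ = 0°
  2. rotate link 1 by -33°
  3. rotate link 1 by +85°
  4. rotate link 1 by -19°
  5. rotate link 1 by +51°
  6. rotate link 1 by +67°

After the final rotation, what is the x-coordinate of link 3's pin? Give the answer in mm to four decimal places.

geometry: r = 49 mm, L = 206 mm, e = 5 mm; θ starts at 0°
rotate link 1 by -33°: θ ← 0° -33° = -33°
rotate link 1 by +85°: θ ← -33° +85° = 52°
rotate link 1 by -19°: θ ← 52° -19° = 33°
rotate link 1 by +51°: θ ← 33° +51° = 84°
rotate link 1 by +67°: θ ← 84° +67° = 151°
crank pin P = (r cos θ, r sin θ) = (-42.856366, 23.755671)
h = r sin θ − e = 23.755671 − 5 = 18.755671
x = r cos θ + √(L² − h²) = -42.856366 + 205.144400 = 162.288034

162.2880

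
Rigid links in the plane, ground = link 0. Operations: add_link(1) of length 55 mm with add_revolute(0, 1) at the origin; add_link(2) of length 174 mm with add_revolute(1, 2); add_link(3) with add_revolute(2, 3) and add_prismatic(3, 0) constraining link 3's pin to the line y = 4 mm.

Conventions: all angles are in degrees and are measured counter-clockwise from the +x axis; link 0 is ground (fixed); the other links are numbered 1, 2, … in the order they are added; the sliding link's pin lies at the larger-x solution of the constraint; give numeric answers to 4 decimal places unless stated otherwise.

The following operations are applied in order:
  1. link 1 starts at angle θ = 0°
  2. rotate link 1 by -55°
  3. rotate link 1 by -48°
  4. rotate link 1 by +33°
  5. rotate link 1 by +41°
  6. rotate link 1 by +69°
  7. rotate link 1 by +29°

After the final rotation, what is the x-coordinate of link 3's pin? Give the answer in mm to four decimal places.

geometry: r = 55 mm, L = 174 mm, e = 4 mm; θ starts at 0°
rotate link 1 by -55°: θ ← 0° -55° = -55°
rotate link 1 by -48°: θ ← -55° -48° = -103°
rotate link 1 by +33°: θ ← -103° +33° = -70°
rotate link 1 by +41°: θ ← -70° +41° = -29°
rotate link 1 by +69°: θ ← -29° +69° = 40°
rotate link 1 by +29°: θ ← 40° +29° = 69°
crank pin P = (r cos θ, r sin θ) = (19.710237, 51.346923)
h = r sin θ − e = 51.346923 − 4 = 47.346923
x = r cos θ + √(L² − h²) = 19.710237 + 167.434372 = 187.144609

187.1446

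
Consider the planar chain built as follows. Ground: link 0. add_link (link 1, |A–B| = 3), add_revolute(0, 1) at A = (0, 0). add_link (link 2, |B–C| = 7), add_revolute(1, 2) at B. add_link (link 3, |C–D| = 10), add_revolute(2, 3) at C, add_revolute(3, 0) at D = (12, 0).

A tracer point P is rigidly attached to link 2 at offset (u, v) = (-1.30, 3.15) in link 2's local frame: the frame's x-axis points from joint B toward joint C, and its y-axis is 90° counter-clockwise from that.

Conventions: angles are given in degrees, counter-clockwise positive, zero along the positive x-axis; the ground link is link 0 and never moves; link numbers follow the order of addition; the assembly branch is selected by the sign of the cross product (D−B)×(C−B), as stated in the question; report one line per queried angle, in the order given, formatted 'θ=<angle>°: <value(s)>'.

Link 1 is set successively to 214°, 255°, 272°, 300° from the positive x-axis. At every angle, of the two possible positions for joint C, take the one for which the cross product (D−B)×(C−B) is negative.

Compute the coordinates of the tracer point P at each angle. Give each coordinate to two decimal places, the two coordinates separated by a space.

A=(0,0), D=(12.00,0)
θ=214°: B = A + 3.00·(cos214°, sin214°) = (-2.4871, -1.6776)
θ=214°: |BD| = 14.5839
θ=214°: circle(B,7.00) ∩ circle(D,10.00): a=5.5435, h=4.2743
θ=214°:   candidates: C₊=(2.5279,3.2061) cross=62.337; C₋=(3.5112,-5.2859) cross=-62.337
θ=214°:   branch - wants cross < 0 → take C=(3.5112,-5.2859) (cross=-62.337)
θ=214°: ex = (C−B)/|BC| = (0.8569,-0.5155); ey = (0.5155,0.8569)
θ=214°: P = B + -1.30·ex + 3.15·ey = (-1.9773,1.6918)
θ=255°: B = A + 3.00·(cos255°, sin255°) = (-0.7765, -2.8978)
θ=255°: |BD| = 13.1010
θ=255°: circle(B,7.00) ∩ circle(D,10.00): a=4.6041, h=5.2728
θ=255°:   candidates: C₊=(2.5473,3.2628) cross=69.079; C₋=(4.8798,-7.0216) cross=-69.079
θ=255°:   branch - wants cross < 0 → take C=(4.8798,-7.0216) (cross=-69.079)
θ=255°: ex = (C−B)/|BC| = (0.8080,-0.5891); ey = (0.5891,0.8080)
θ=255°: P = B + -1.30·ex + 3.15·ey = (0.0288,0.4134)
θ=272°: B = A + 3.00·(cos272°, sin272°) = (0.1047, -2.9982)
θ=272°: |BD| = 12.2673
θ=272°: circle(B,7.00) ∩ circle(D,10.00): a=4.0550, h=5.7059
θ=272°:   candidates: C₊=(2.6422,3.5257) cross=69.996; C₋=(5.4312,-7.5400) cross=-69.996
θ=272°:   branch - wants cross < 0 → take C=(5.4312,-7.5400) (cross=-69.996)
θ=272°: ex = (C−B)/|BC| = (0.7609,-0.6488); ey = (0.6488,0.7609)
θ=272°: P = B + -1.30·ex + 3.15·ey = (1.1593,0.2422)
θ=300°: B = A + 3.00·(cos300°, sin300°) = (1.5000, -2.5981)
θ=300°: |BD| = 10.8167
θ=300°: circle(B,7.00) ∩ circle(D,10.00): a=3.0509, h=6.3002
θ=300°:   candidates: C₊=(2.9483,4.2505) cross=68.147; C₋=(5.9748,-7.9810) cross=-68.147
θ=300°:   branch - wants cross < 0 → take C=(5.9748,-7.9810) (cross=-68.147)
θ=300°: ex = (C−B)/|BC| = (0.6393,-0.7690); ey = (0.7690,0.6393)
θ=300°: P = B + -1.30·ex + 3.15·ey = (3.0913,0.4153)

θ=214°: -1.98 1.69
θ=255°: 0.03 0.41
θ=272°: 1.16 0.24
θ=300°: 3.09 0.42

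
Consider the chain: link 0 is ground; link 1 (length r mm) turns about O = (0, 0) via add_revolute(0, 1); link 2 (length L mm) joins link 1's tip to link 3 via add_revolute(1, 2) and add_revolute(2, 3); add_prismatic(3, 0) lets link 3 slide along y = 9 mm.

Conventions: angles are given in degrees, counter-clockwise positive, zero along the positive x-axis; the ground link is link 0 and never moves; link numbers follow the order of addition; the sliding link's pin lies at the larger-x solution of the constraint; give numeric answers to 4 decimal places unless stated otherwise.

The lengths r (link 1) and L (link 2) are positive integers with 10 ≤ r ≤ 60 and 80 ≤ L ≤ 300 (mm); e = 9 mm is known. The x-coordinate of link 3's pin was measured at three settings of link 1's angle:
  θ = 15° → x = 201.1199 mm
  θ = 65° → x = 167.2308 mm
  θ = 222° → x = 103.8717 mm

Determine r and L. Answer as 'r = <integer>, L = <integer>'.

constraint per measurement: (x − r cos θ)² + (r sin θ − e)² = L²
subtracting the θ₁ and θ₂ equations cancels the r² and L² terms:
r = (x₁² − x₂²) / (2[(x₁cos θ₁ + e sin θ₁) − (x₂cos θ₂ + e sin θ₂)]) = 53.0001 → r = 53
L² = (x₁ − r cos θ₁)² + (r sin θ₁ − e)² = 22500.0088 → L = 150.0000 → L = 150
check at θ₃=222°: x = 103.8717 (printed 103.8717) ✓

r = 53, L = 150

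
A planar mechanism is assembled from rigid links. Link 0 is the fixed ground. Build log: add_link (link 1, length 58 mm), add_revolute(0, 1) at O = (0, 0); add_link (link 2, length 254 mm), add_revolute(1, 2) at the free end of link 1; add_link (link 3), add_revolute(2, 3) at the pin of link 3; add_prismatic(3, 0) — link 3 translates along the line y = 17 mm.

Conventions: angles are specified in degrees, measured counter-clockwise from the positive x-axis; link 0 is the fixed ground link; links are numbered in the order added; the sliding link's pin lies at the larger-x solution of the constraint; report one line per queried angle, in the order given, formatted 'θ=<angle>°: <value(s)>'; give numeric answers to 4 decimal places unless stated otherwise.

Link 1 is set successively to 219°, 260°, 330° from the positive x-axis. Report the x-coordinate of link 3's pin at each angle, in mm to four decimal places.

geometry: r = 58 mm, L = 254 mm, e = 17 mm
θ=219°: crank pin P = (r cos θ, r sin θ) = (-45.074466, -36.500583)
θ=219°: h = r sin θ − e = -36.500583 − 17 = -53.500583
θ=219°: x = r cos θ + √(L² − h²) = -45.074466 + 248.301606 = 203.227140
θ=260°: crank pin P = (r cos θ, r sin θ) = (-10.071594, -57.118850)
θ=260°: h = r sin θ − e = -57.118850 − 17 = -74.118850
θ=260°: x = r cos θ + √(L² − h²) = -10.071594 + 242.945253 = 232.873659
θ=330°: crank pin P = (r cos θ, r sin θ) = (50.229473, -29.000000)
θ=330°: h = r sin θ − e = -29.000000 − 17 = -46.000000
θ=330°: x = r cos θ + √(L² − h²) = 50.229473 + 249.799920 = 300.029393

θ=219°: 203.2271
θ=260°: 232.8737
θ=330°: 300.0294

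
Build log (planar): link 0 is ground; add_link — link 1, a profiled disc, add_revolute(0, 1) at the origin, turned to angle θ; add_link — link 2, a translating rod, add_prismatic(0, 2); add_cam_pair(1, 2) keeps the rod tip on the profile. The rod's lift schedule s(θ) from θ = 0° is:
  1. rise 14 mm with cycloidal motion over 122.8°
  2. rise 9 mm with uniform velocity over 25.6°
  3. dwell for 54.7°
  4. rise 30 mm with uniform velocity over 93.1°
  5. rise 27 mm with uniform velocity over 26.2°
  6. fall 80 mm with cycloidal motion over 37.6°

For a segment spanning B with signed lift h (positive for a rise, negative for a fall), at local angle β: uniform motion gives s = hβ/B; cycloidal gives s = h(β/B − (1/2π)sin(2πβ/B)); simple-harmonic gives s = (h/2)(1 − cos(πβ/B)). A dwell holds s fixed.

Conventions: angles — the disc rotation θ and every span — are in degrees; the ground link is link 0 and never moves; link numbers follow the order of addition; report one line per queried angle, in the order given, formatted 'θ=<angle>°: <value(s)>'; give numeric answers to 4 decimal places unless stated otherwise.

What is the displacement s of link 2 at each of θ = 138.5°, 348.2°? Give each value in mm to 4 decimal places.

seg 1 [0°–122.8°] cycloidal, h=14: full span → s += 14 → s = 14.0000
seg 2 [122.8°–148.4°] uniform, h=9: θ=138.5° here. β=15.7, B=25.6. 9·15.7/25.6 = 5.5195 → s = 19.5195
seg 2 [122.8°–148.4°] uniform, h=9: full span → s += 9 → s = 23.0000
seg 3 [148.4°–203.1°] dwell: s stays 23.0000
seg 4 [203.1°–296.2°] uniform, h=30: full span → s += 30 → s = 53.0000
seg 5 [296.2°–322.4°] uniform, h=27: full span → s += 27 → s = 80.0000
seg 6 [322.4°–360°] cycloidal, h=-80: θ=348.2° here. β=25.8, B=37.6. -80·(0.6862 − sin(2π·0.6862)/(2π)) = -66.6157 → s = 13.3843

θ=138.5°: 19.5195
θ=348.2°: 13.3843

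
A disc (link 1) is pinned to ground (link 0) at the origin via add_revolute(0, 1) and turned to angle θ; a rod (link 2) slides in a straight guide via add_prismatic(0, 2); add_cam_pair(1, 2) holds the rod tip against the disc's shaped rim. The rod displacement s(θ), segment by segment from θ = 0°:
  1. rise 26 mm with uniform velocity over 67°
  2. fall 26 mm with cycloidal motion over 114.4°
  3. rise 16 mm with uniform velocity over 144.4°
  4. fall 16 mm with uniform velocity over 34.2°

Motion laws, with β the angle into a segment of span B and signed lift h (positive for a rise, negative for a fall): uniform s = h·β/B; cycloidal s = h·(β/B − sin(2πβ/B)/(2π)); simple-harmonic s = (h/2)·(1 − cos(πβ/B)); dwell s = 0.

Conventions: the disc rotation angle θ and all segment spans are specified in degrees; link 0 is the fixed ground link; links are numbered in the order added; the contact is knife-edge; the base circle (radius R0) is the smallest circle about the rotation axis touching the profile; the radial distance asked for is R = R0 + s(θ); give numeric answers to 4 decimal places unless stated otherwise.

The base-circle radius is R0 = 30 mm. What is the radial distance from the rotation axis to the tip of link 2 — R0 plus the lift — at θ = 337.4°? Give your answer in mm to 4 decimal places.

segment 1 (0° to 67°, uniform, h = 26) is passed completely: s = 0.0000 + (26) = 26.0000
segment 2 (67° to 181.4°, cycloidal, h = -26) is passed completely: s = 26.0000 + (-26) = 0.0000
segment 3 (181.4° to 325.8°, uniform, h = 16) is passed completely: s = 0.0000 + (16) = 16.0000
θ = 337.4° falls in segment 4 (325.8° to 360°, uniform, h = -16): β = 337.4 − 325.8 = 11.6°, B = 34.2°; Δs = -16·11.6/34.2 = -5.4269; s = 16.0000 − 5.4269 = 10.5731
R = R0 + s = 30 + 10.5731 = 40.5731

40.5731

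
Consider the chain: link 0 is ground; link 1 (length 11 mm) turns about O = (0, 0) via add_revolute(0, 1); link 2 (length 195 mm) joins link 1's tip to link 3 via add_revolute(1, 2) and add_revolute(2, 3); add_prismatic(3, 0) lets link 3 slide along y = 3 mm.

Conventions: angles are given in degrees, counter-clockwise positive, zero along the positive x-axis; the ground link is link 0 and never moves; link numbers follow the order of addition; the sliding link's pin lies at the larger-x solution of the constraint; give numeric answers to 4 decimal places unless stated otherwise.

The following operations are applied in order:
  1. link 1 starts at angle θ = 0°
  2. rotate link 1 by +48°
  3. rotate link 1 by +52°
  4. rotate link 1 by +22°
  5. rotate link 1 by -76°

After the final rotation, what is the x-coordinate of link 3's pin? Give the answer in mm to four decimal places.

geometry: r = 11 mm, L = 195 mm, e = 3 mm; θ starts at 0°
rotate link 1 by +48°: θ ← 0° +48° = 48°
rotate link 1 by +52°: θ ← 48° +52° = 100°
rotate link 1 by +22°: θ ← 100° +22° = 122°
rotate link 1 by -76°: θ ← 122° -76° = 46°
crank pin P = (r cos θ, r sin θ) = (7.641242, 7.912738)
h = r sin θ − e = 7.912738 − 3 = 4.912738
x = r cos θ + √(L² − h²) = 7.641242 + 194.938106 = 202.579348

202.5793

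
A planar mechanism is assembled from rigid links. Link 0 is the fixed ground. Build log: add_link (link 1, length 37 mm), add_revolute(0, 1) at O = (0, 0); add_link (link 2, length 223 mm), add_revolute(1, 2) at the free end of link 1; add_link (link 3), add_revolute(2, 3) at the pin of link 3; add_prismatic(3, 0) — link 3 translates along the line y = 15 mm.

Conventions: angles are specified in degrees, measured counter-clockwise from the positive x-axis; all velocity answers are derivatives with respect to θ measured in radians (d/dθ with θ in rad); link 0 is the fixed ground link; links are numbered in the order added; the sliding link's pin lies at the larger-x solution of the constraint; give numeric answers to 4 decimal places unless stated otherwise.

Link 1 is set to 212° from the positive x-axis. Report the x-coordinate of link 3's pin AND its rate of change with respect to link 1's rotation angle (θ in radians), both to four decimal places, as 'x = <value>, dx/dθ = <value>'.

geometry: r = 37 mm, L = 223 mm, e = 15 mm
crank pin P = (r cos θ, r sin θ) = (-31.377780, -19.607013)
h = r sin θ − e = -19.607013 − 15 = -34.607013
x = r cos θ + √(L² − h²) = -31.377780 + 220.298331 = 188.920551
dx/dθ = −r sin θ − h·r cos θ/√(L² − h²) (θ in radians; h = -34.607013) = 14.677828

x = 188.9206, dx/dθ = 14.6778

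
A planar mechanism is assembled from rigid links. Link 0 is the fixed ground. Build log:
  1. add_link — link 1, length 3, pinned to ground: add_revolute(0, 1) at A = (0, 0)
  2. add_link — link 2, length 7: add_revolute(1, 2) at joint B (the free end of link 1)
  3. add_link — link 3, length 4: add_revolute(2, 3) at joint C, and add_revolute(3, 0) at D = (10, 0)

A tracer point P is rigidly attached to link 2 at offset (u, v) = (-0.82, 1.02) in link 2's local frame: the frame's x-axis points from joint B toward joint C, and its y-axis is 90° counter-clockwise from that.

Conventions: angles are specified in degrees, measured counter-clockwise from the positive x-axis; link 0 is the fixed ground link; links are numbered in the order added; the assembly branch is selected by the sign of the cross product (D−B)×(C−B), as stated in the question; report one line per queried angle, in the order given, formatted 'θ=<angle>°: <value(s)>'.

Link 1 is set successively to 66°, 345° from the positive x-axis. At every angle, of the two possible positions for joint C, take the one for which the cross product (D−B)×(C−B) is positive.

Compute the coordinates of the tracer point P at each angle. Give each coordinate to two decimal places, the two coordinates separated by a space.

A=(0,0), D=(10.00,0)
θ=66°: B = A + 3.00·(cos66°, sin66°) = (1.2202, 2.7406)
θ=66°: |BD| = 9.1976
θ=66°: circle(B,7.00) ∩ circle(D,4.00): a=6.3927, h=2.8518
θ=66°:   candidates: C₊=(8.1723,3.5580) cross=26.230; C₋=(6.4728,-1.8865) cross=-26.230
θ=66°:   branch + wants cross > 0 → take C=(8.1723,3.5580) (cross=26.230)
θ=66°: ex = (C−B)/|BC| = (0.9932,0.1168); ey = (-0.1168,0.9932)
θ=66°: P = B + -0.82·ex + 1.02·ey = (0.2867,3.6579)
θ=345°: B = A + 3.00·(cos345°, sin345°) = (2.8978, -0.7765)
θ=345°: |BD| = 7.1445
θ=345°: circle(B,7.00) ∩ circle(D,4.00): a=5.8817, h=3.7954
θ=345°:   candidates: C₊=(8.3322,3.6357) cross=27.117; C₋=(9.1571,-3.9102) cross=-27.117
θ=345°:   branch + wants cross > 0 → take C=(8.3322,3.6357) (cross=27.117)
θ=345°: ex = (C−B)/|BC| = (0.7763,0.6303); ey = (-0.6303,0.7763)
θ=345°: P = B + -0.82·ex + 1.02·ey = (1.6183,-0.5014)

θ=66°: 0.29 3.66
θ=345°: 1.62 -0.50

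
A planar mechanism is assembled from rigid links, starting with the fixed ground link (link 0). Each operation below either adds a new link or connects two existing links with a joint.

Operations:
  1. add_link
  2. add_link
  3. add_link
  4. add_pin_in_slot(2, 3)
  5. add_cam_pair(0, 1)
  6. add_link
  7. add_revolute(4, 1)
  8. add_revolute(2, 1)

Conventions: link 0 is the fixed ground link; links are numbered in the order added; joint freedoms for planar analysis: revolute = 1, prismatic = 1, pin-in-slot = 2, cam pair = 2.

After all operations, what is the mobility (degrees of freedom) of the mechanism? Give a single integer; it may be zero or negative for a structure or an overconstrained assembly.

ground; <1,0,0>
#1 <2,0,0>
#2 <3,0,0>
#3 <4,0,0>
PS:2↔3 J2 <4,0,1>
C:0↔1 J2 <4,0,2>
#4 <5,0,2>
R:4↔1 J1 <5,1,2>
R:2↔1 J1 <5,2,2>
3×4 − 2×2 − 1×2 = 6

M = 6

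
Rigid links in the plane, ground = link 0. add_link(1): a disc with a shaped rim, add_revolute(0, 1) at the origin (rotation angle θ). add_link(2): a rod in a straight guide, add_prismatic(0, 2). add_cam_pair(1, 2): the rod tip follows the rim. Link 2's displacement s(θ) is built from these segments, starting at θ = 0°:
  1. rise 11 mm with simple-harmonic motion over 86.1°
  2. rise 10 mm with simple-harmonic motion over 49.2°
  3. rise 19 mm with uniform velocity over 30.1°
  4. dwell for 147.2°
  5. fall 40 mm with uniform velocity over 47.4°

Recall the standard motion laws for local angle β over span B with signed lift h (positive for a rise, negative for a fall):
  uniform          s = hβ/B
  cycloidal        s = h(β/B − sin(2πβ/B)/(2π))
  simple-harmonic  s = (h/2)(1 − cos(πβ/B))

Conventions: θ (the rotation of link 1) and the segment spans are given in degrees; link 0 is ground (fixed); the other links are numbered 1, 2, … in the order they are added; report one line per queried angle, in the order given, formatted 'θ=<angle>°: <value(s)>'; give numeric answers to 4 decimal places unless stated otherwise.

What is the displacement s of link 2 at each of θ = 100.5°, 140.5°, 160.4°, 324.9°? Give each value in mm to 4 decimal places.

segment 1 (0° to 86.1°, simple-harmonic, h = 11) is passed completely: s = 0.0000 + (11) = 11.0000
θ = 100.5° falls in segment 2 (86.1° to 135.3°, simple-harmonic, h = 10): β = 100.5 − 86.1 = 14.4°, B = 49.2°; Δs = 10/2·(1 − cos(π·0.2927)) = 1.9689; s = 11.0000 + 1.9689 = 12.9689
segment 2 (86.1° to 135.3°, simple-harmonic, h = 10) is passed completely: s = 11.0000 + (10) = 21.0000
θ = 140.5° falls in segment 3 (135.3° to 165.4°, uniform, h = 19): β = 140.5 − 135.3 = 5.2°, B = 30.1°; Δs = 19·5.2/30.1 = 3.2824; s = 21.0000 + 3.2824 = 24.2824
θ = 160.4° falls in segment 3 (135.3° to 165.4°, uniform, h = 19): β = 160.4 − 135.3 = 25.1°, B = 30.1°; Δs = 19·25.1/30.1 = 15.8439; s = 21.0000 + 15.8439 = 36.8439
segment 3 (135.3° to 165.4°, uniform, h = 19) is passed completely: s = 21.0000 + (19) = 40.0000
segment 4 (165.4° to 312.6°, dwell): s unchanged at 40.0000
θ = 324.9° falls in segment 5 (312.6° to 360°, uniform, h = -40): β = 324.9 − 312.6 = 12.3°, B = 47.4°; Δs = -40·12.3/47.4 = -10.3797; s = 40.0000 − 10.3797 = 29.6203

θ=100.5°: 12.9689
θ=140.5°: 24.2824
θ=160.4°: 36.8439
θ=324.9°: 29.6203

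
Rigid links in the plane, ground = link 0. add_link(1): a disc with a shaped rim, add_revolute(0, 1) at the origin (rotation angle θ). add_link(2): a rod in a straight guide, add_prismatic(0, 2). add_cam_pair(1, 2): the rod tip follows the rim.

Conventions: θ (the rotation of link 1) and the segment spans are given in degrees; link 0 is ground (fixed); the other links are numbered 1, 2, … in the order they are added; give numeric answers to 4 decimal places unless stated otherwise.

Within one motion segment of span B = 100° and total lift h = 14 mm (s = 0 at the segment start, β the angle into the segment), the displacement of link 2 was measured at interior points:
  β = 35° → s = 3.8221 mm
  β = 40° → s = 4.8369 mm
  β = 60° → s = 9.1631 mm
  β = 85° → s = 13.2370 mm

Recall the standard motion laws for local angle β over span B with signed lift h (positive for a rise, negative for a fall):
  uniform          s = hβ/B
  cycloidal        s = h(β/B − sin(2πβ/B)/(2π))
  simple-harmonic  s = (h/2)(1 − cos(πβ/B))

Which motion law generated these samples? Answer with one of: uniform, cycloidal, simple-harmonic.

candidates at β/B = r: uniform s = h·r (linear in β); cycloidal s = h·(r − sin(2πr)/(2π)); simple-harmonic s = (h/2)(1 − cos(πr))
β=35°: printed 3.8221 | uniform 4.9000, cycloidal 3.0974, simple-harmonic 3.8221
β=40°: printed 4.8369 | uniform 5.6000, cycloidal 4.2903, simple-harmonic 4.8369
β=60°: printed 9.1631 | uniform 8.4000, cycloidal 9.7097, simple-harmonic 9.1631
β=85°: printed 13.2370 | uniform 11.9000, cycloidal 13.7026, simple-harmonic 13.2370
only one law matches every sample → simple-harmonic

simple-harmonic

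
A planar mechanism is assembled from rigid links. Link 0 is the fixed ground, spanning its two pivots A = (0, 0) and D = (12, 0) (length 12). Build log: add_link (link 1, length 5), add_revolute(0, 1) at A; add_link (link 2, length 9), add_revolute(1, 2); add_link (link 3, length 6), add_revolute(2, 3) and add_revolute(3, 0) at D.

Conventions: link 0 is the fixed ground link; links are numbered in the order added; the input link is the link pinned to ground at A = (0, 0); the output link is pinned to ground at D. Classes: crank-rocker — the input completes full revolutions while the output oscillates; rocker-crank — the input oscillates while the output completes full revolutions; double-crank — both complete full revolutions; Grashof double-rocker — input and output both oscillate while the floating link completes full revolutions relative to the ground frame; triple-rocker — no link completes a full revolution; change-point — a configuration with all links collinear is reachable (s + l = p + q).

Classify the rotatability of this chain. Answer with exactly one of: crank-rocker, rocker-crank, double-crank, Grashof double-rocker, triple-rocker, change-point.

lengths: ground=12, input=5, coupler=9, output=6
sorted: s=5 (shortest), l=12 (longest), p+q=15
s + l = 17 vs p + q = 15
s + l > p + q → non-Grashof → no link fully rotates → triple-rocker

triple-rocker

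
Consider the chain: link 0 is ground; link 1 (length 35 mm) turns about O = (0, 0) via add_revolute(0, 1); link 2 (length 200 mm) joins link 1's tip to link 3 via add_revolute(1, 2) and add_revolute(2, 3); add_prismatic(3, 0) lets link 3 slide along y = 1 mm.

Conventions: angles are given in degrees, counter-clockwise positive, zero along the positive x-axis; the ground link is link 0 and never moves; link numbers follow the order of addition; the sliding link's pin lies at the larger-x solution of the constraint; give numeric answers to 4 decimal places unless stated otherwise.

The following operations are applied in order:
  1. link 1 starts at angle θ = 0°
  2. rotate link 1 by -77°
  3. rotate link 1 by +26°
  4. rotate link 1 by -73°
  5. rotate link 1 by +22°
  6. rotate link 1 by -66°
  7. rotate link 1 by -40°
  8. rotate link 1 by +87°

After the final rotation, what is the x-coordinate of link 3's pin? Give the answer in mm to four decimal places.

geometry: r = 35 mm, L = 200 mm, e = 1 mm; θ starts at 0°
rotate link 1 by -77°: θ ← 0° -77° = -77°
rotate link 1 by +26°: θ ← -77° +26° = -51°
rotate link 1 by -73°: θ ← -51° -73° = -124°
rotate link 1 by +22°: θ ← -124° +22° = -102°
rotate link 1 by -66°: θ ← -102° -66° = -168°
rotate link 1 by -40°: θ ← -168° -40° = -208°
rotate link 1 by +87°: θ ← -208° +87° = -121°
crank pin P = (r cos θ, r sin θ) = (-18.026333, -30.000856)
h = r sin θ − e = -30.000856 − 1 = -31.000856
x = r cos θ + √(L² − h²) = -18.026333 + 197.582760 = 179.556427

179.5564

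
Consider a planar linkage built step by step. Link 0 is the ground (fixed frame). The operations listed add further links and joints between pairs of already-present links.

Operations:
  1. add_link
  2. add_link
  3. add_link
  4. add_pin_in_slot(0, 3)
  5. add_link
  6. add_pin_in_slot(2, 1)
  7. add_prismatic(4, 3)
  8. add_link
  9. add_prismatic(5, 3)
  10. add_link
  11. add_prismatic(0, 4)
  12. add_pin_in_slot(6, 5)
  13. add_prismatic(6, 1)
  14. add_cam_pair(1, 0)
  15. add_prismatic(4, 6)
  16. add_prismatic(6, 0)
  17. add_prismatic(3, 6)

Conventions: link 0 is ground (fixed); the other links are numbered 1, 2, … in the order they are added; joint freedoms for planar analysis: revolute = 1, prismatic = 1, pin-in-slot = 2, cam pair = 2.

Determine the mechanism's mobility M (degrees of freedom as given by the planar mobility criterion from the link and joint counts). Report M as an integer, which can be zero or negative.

link 0 = ground. State L|J1|J2 = 1|0|0
+link1  2|0|0
+link2  3|0|0
+link3  4|0|0
PS(0,3) f=2→J2  4|0|1
+link4  5|0|1
PS(2,1) f=2→J2  5|0|2
P(4,3) f=1→J1  5|1|2
+link5  6|1|2
P(5,3) f=1→J1  6|2|2
+link6  7|2|2
P(0,4) f=1→J1  7|3|2
PS(6,5) f=2→J2  7|3|3
P(6,1) f=1→J1  7|4|3
C(1,0) f=2→J2  7|4|4
P(4,6) f=1→J1  7|5|4
P(6,0) f=1→J1  7|6|4
P(3,6) f=1→J1  7|7|4
M = 3(7−1)−2·7−4 = 18−14−4 = 0

M = 0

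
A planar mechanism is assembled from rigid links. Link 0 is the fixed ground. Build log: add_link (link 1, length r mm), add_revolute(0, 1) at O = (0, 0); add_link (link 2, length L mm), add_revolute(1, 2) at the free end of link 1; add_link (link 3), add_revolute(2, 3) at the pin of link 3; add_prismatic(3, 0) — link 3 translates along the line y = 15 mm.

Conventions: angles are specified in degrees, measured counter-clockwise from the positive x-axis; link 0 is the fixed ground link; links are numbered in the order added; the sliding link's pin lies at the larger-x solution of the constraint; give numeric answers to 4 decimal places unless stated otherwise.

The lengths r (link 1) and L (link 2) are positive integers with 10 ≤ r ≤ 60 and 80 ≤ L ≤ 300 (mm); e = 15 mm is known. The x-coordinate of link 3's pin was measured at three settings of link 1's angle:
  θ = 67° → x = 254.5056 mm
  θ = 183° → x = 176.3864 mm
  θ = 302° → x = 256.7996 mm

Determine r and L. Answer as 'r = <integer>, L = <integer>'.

constraint per measurement: (x − r cos θ)² + (r sin θ − e)² = L²
subtracting the θ₁ and θ₂ equations cancels the r² and L² terms:
r = (x₁² − x₂²) / (2[(x₁cos θ₁ + e sin θ₁) − (x₂cos θ₂ + e sin θ₂)]) = 58.0000 → r = 58
L² = (x₁ − r cos θ₁)² + (r sin θ₁ − e)² = 55225.0038 → L = 235.0000 → L = 235
check at θ₃=302°: x = 256.7996 (printed 256.7996) ✓

r = 58, L = 235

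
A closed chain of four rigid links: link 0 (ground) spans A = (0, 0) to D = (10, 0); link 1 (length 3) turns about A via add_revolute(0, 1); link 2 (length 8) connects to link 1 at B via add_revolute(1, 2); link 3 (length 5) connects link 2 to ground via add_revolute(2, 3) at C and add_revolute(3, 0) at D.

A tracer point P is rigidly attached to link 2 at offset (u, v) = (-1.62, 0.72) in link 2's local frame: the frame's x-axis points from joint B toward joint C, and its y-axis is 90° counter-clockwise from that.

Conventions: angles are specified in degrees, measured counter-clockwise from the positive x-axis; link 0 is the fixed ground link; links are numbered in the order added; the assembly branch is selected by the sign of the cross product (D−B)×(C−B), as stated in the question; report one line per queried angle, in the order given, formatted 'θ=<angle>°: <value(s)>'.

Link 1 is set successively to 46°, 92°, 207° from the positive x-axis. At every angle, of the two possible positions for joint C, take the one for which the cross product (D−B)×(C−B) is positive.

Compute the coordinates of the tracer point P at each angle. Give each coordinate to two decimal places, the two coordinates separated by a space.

A=(0,0), D=(10.00,0)
θ=46°: B = A + 3.00·(cos46°, sin46°) = (2.0840, 2.1580)
θ=46°: |BD| = 8.2049
θ=46°: circle(B,8.00) ∩ circle(D,5.00): a=6.4791, h=4.6927
θ=46°:   candidates: C₊=(9.5692,4.9814) cross=38.503; C₋=(7.1007,-4.0736) cross=-38.503
θ=46°:   branch + wants cross > 0 → take C=(9.5692,4.9814) (cross=38.503)
θ=46°: ex = (C−B)/|BC| = (0.9357,0.3529); ey = (-0.3529,0.9357)
θ=46°: P = B + -1.62·ex + 0.72·ey = (0.3141,2.2600)
θ=92°: B = A + 3.00·(cos92°, sin92°) = (-0.1047, 2.9982)
θ=92°: |BD| = 10.5401
θ=92°: circle(B,8.00) ∩ circle(D,5.00): a=7.1201, h=3.6474
θ=92°:   candidates: C₊=(7.7588,4.4696) cross=38.444; C₋=(5.6838,-2.5239) cross=-38.444
θ=92°:   branch + wants cross > 0 → take C=(7.7588,4.4696) (cross=38.444)
θ=92°: ex = (C−B)/|BC| = (0.9829,0.1839); ey = (-0.1839,0.9829)
θ=92°: P = B + -1.62·ex + 0.72·ey = (-1.8295,3.4079)
θ=207°: B = A + 3.00·(cos207°, sin207°) = (-2.6730, -1.3620)
θ=207°: |BD| = 12.7460
θ=207°: circle(B,8.00) ∩ circle(D,5.00): a=7.9029, h=1.2427
θ=207°:   candidates: C₊=(5.0518,0.7181) cross=15.840; C₋=(5.3174,-1.7531) cross=-15.840
θ=207°:   branch + wants cross > 0 → take C=(5.0518,0.7181) (cross=15.840)
θ=207°: ex = (C−B)/|BC| = (0.9656,0.2600); ey = (-0.2600,0.9656)
θ=207°: P = B + -1.62·ex + 0.72·ey = (-4.4245,-1.0879)

θ=46°: 0.31 2.26
θ=92°: -1.83 3.41
θ=207°: -4.42 -1.09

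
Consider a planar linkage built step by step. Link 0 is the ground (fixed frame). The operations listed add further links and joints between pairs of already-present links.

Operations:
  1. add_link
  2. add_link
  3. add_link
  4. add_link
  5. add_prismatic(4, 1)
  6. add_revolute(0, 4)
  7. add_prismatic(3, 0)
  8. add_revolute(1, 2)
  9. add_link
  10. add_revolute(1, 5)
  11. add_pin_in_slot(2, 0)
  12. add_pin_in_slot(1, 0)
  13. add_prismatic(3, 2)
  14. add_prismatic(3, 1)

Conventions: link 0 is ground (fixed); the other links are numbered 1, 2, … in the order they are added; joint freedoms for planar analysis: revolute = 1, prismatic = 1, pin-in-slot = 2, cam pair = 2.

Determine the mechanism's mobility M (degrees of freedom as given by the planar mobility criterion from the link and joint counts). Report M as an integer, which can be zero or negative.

(L,J1,J2)=(1,0,0); link0 fixed
link1: (2,0,0)
link2: (3,0,0)
link3: (4,0,0)
link4: (5,0,0)
P 4-1 [J1]: (5,1,0)
R 0-4 [J1]: (5,2,0)
P 3-0 [J1]: (5,3,0)
R 1-2 [J1]: (5,4,0)
link5: (6,4,0)
R 1-5 [J1]: (6,5,0)
PS 2-0 [J2]: (6,5,1)
PS 1-0 [J2]: (6,5,2)
P 3-2 [J1]: (6,6,2)
P 3-1 [J1]: (6,7,2)
Grübler: 3·5 − 2·7 − 2 = -1

M = -1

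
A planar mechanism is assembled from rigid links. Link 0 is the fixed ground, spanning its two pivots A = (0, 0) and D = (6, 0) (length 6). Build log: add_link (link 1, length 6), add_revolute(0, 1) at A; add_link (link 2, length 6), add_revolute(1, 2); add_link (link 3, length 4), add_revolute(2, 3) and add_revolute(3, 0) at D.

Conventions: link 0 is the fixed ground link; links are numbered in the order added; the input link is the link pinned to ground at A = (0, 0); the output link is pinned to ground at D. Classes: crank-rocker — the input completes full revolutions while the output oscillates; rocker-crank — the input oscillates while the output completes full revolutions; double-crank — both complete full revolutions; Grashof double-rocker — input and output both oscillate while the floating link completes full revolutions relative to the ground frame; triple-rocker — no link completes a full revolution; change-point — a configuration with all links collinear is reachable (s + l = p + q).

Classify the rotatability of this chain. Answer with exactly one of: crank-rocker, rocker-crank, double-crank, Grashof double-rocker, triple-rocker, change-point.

lengths: ground=6, input=6, coupler=6, output=4
sorted: s=4 (shortest), l=6 (longest), p+q=12
s + l = 10 vs p + q = 12
s + l < p + q (Grashof) with shortest = output link → rocker-crank

rocker-crank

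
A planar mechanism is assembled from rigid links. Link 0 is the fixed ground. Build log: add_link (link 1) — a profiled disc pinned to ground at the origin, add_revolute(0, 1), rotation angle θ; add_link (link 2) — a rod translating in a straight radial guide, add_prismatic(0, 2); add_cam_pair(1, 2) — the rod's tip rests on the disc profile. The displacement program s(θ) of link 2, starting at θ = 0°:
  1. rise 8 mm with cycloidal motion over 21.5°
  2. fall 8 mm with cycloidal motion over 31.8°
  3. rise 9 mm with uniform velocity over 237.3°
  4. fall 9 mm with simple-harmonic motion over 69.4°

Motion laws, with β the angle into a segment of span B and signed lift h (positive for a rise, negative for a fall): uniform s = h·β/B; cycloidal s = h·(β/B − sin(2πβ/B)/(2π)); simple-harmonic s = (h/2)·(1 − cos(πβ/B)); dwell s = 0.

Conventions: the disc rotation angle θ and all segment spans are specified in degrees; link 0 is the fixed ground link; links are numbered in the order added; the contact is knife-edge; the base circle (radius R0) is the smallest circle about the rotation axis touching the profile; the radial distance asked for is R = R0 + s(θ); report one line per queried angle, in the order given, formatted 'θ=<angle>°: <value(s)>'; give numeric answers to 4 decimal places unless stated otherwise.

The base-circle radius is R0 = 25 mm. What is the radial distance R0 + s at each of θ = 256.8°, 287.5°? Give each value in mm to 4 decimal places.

seg 1 [0°–21.5°] cycloidal, h=8: full span → s += 8 → s = 8.0000
seg 2 [21.5°–53.3°] cycloidal, h=-8: full span → s += -8 → s = 0.0000
seg 3 [53.3°–290.6°] uniform, h=9: θ=256.8° here. β=203.5, B=237.3. 9·203.5/237.3 = 7.7181 → s = 7.7181
seg 3 [53.3°–290.6°] uniform, h=9: θ=287.5° here. β=234.2, B=237.3. 9·234.2/237.3 = 8.8824 → s = 8.8824
θ=256.8°: R = R0 + s = 25 + 7.7181 = 32.7181
θ=287.5°: R = R0 + s = 25 + 8.8824 = 33.8824

θ=256.8°: 32.7181
θ=287.5°: 33.8824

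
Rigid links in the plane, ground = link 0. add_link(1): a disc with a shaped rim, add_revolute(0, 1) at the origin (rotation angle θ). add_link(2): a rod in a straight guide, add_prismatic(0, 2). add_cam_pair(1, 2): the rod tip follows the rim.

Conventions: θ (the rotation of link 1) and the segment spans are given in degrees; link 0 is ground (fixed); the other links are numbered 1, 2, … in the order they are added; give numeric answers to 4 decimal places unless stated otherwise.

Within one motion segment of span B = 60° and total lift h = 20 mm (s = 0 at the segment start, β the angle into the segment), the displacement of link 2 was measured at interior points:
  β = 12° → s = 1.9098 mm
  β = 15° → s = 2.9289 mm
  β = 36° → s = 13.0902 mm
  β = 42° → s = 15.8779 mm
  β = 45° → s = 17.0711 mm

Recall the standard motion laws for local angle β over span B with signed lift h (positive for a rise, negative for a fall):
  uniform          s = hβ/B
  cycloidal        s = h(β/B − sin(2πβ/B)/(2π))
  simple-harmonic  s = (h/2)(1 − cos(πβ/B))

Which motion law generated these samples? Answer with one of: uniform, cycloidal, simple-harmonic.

candidates at β/B = r: uniform s = h·r (linear in β); cycloidal s = h·(r − sin(2πr)/(2π)); simple-harmonic s = (h/2)(1 − cos(πr))
β=12°: printed 1.9098 | uniform 4.0000, cycloidal 0.9727, simple-harmonic 1.9098
β=15°: printed 2.9289 | uniform 5.0000, cycloidal 1.8169, simple-harmonic 2.9289
β=36°: printed 13.0902 | uniform 12.0000, cycloidal 13.8710, simple-harmonic 13.0902
β=42°: printed 15.8779 | uniform 14.0000, cycloidal 17.0273, simple-harmonic 15.8779
β=45°: printed 17.0711 | uniform 15.0000, cycloidal 18.1831, simple-harmonic 17.0711
only one law matches every sample → simple-harmonic

simple-harmonic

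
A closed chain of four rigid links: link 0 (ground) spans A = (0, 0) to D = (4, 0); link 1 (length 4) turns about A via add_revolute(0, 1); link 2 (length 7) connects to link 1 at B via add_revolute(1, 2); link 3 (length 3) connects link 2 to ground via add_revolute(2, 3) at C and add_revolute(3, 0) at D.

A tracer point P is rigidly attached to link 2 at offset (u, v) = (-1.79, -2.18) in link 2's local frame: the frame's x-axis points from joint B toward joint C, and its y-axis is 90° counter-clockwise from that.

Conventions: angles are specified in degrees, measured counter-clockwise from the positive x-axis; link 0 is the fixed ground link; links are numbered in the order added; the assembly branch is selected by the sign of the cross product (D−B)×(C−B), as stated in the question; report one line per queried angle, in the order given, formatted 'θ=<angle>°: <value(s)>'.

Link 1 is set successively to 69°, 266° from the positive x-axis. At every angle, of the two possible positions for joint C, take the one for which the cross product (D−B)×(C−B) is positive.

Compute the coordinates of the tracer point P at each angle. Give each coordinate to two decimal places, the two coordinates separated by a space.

A=(0,0), D=(4.00,0)
θ=69°: B = A + 4.00·(cos69°, sin69°) = (1.4335, 3.7343)
θ=69°: |BD| = 4.5312
θ=69°: circle(B,7.00) ∩ circle(D,3.00): a=6.6794, h=2.0941
θ=69°:   candidates: C₊=(6.9426,-0.5842) cross=9.489; C₋=(3.4909,-2.9565) cross=-9.489
θ=69°:   branch + wants cross > 0 → take C=(6.9426,-0.5842) (cross=9.489)
θ=69°: ex = (C−B)/|BC| = (0.7870,-0.6169); ey = (0.6169,0.7870)
θ=69°: P = B + -1.79·ex + -2.18·ey = (-1.3202,3.1230)
θ=266°: B = A + 4.00·(cos266°, sin266°) = (-0.2790, -3.9903)
θ=266°: |BD| = 5.8508
θ=266°: circle(B,7.00) ∩ circle(D,3.00): a=6.3437, h=2.9592
θ=266°:   candidates: C₊=(2.3423,2.5004) cross=17.314; C₋=(6.3787,-1.8281) cross=-17.314
θ=266°:   branch + wants cross > 0 → take C=(2.3423,2.5004) (cross=17.314)
θ=266°: ex = (C−B)/|BC| = (0.3745,0.9272); ey = (-0.9272,0.3745)
θ=266°: P = B + -1.79·ex + -2.18·ey = (1.0720,-6.4664)

θ=69°: -1.32 3.12
θ=266°: 1.07 -6.47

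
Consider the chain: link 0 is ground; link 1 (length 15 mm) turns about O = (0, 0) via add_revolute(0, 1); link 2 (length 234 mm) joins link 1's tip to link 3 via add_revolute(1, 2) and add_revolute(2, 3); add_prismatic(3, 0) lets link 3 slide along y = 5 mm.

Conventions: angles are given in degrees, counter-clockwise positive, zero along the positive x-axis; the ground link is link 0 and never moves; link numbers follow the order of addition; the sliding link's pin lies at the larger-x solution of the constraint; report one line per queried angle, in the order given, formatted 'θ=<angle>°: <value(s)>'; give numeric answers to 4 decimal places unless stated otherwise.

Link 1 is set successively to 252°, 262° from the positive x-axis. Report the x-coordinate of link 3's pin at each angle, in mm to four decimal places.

geometry: r = 15 mm, L = 234 mm, e = 5 mm
θ=252°: crank pin P = (r cos θ, r sin θ) = (-4.635255, -14.265848)
θ=252°: h = r sin θ − e = -14.265848 − 5 = -19.265848
θ=252°: x = r cos θ + √(L² − h²) = -4.635255 + 233.205547 = 228.570292
θ=262°: crank pin P = (r cos θ, r sin θ) = (-2.087597, -14.854021)
θ=262°: h = r sin θ − e = -14.854021 − 5 = -19.854021
θ=262°: x = r cos θ + √(L² − h²) = -2.087597 + 233.156209 = 231.068613

θ=252°: 228.5703
θ=262°: 231.0686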